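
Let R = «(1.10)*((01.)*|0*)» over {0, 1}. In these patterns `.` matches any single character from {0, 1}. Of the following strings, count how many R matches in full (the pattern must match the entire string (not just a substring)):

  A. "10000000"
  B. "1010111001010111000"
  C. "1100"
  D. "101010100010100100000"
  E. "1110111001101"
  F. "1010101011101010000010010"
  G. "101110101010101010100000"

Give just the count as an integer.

A → no match
B → no match
C → no match
D → no match
E → no match
F → no match
G → no match
Total matched: 0

0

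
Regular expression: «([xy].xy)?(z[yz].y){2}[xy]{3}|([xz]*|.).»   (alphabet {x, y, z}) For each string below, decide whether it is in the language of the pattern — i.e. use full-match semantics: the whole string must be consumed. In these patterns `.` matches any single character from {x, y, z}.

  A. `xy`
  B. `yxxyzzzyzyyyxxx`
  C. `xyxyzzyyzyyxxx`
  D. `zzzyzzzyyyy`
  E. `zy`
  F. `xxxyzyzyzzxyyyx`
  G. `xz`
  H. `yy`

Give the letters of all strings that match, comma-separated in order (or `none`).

A, B, D, E, F, G, H

A → match
B → match
C → no match
D → match
E → match
F → match
G → match
H → match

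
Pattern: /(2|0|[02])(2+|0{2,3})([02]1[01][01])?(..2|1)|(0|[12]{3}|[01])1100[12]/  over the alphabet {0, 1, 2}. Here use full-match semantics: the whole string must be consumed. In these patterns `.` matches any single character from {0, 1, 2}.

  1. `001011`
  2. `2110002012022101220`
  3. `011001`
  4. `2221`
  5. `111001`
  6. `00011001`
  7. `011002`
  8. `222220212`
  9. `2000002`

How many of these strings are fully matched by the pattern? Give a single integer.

5

1 → no match
2 → no match
3 → match
4 → match
5 → match
6 → no match
7 → match
8 → no match
9 → match
Total matched: 5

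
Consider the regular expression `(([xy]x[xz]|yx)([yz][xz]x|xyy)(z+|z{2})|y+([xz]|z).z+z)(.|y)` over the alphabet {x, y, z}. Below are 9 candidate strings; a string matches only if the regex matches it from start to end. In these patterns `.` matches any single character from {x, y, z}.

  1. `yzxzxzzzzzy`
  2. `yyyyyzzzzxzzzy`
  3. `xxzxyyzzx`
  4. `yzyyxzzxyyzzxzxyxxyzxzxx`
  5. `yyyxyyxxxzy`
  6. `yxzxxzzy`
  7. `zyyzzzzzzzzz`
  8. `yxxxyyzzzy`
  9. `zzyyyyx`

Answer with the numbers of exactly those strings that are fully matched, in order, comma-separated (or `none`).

3, 6, 8

1 → no match
2 → no match
3 → match
4 → no match
5 → no match
6 → match
7 → no match
8 → match
9 → no match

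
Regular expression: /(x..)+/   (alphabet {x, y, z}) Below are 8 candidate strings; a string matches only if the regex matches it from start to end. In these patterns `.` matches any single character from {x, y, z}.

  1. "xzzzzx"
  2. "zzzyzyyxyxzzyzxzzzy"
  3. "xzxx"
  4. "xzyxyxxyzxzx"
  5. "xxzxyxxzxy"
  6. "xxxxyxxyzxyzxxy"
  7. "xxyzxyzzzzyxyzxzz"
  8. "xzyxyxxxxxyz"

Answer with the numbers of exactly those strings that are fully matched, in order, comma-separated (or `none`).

4, 6, 8

1. "xzzzzx" → no match
2 → no match — must start with "x"
3. "xzxx" → no match
4. "xzyxyxxyzxzx" → match
5. "xxzxyxxzxy" → no match
6 → match
7 → no match
8. "xzyxyxxxxxyz" → match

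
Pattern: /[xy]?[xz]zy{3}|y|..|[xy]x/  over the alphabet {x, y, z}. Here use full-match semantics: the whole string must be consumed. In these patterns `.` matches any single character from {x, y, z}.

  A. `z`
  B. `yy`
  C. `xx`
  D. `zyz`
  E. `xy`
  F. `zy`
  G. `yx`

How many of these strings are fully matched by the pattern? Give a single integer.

A → no match
B → match
C → match
D → no match
E → match
F → match
G → match
Total matched: 5

5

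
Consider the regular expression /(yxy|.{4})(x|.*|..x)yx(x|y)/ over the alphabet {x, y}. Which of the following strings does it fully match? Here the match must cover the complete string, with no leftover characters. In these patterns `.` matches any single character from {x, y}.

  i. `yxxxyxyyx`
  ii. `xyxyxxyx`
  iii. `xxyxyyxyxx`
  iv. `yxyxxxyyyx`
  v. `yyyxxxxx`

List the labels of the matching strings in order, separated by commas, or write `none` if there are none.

i → no match
ii → no match
iii → match
iv → no match
v → no match

iii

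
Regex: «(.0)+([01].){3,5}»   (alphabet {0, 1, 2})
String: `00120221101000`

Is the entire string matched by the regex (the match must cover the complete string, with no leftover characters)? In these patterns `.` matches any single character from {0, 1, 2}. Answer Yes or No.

No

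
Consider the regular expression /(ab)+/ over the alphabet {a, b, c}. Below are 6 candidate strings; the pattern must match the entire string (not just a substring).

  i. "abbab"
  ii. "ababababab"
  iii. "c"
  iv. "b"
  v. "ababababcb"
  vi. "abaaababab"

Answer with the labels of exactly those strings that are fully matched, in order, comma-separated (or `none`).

ii

i → no match
ii → match
iii → no match — must start with "ab"
iv → no match — must start with "ab"
v → no match — must end with "ab"
vi → no match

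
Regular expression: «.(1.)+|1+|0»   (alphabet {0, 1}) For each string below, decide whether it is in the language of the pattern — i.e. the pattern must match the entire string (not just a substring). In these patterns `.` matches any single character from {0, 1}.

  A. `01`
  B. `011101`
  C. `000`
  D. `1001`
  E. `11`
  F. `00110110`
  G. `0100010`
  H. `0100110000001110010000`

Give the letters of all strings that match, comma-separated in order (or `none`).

E

A. `01` → no match
B. `011101` → no match
C. `000` → no match
D. `1001` → no match
E. `11` → match
F. `00110110` → no match
G. `0100010` → no match
H → no match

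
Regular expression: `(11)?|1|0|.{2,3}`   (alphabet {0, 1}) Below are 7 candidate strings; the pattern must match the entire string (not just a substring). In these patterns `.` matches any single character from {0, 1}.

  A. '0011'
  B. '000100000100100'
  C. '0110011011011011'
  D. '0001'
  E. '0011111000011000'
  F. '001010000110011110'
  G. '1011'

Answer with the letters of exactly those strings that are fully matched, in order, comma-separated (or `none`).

A → no match
B → no match
C → no match
D → no match
E → no match
F → no match
G → no match

none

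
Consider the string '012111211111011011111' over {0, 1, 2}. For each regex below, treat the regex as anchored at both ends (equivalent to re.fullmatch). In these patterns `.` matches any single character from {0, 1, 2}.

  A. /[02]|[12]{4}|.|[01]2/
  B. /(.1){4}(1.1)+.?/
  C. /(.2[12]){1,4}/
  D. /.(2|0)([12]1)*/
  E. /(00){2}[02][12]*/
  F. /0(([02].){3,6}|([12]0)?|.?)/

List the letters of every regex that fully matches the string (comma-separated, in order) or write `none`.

A → no match
B → match
C → no match
D → no match
E → no match — must start with '00'
F → no match

B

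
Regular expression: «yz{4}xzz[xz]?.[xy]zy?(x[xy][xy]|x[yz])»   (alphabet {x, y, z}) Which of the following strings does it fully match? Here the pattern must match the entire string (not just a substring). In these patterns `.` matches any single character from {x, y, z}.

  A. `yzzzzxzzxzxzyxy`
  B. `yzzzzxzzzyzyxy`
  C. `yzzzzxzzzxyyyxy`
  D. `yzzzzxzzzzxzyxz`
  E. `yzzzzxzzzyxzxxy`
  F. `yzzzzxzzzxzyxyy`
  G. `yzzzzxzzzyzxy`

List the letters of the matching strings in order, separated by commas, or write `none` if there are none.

A → match
B → match
C → no match
D → match
E → match
F → match
G → match

A, B, D, E, F, G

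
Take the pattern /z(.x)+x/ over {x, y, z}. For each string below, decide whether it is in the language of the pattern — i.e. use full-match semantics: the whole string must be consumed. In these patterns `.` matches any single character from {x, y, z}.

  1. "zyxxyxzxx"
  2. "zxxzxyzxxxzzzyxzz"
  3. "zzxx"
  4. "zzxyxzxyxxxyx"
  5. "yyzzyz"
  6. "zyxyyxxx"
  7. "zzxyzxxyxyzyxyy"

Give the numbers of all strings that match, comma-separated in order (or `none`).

1 → no match
2 → no match — must end with "xx"
3 → match
4 → no match — must end with "xx"
5 → no match — must start with "z"
6 → no match
7 → no match — must end with "xx"

3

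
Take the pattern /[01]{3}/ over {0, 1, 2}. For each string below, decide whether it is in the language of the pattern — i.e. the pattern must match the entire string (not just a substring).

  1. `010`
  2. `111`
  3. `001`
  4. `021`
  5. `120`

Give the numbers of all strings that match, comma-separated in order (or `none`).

1, 2, 3

1 → match
2 → match
3 → match
4 → no match
5 → no match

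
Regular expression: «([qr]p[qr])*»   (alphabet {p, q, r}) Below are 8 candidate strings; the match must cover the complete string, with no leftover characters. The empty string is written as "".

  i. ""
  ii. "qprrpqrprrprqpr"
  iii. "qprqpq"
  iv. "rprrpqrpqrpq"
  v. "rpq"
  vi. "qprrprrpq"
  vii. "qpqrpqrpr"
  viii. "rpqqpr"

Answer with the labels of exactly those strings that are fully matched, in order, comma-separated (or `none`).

i → match
ii → match
iii → match
iv → match
v → match
vi → match
vii → match
viii → match

i, ii, iii, iv, v, vi, vii, viii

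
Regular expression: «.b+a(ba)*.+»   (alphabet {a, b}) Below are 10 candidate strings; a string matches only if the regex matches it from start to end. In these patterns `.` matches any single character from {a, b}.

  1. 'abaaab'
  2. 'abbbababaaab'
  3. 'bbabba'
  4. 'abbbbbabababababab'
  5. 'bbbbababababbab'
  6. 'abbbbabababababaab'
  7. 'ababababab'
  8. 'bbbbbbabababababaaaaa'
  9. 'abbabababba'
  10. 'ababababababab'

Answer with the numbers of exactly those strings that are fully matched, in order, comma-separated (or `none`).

1 → match
2 → match
3 → match
4 → match
5 → match
6 → match
7 → match
8 → match
9 → match
10 → match

1, 2, 3, 4, 5, 6, 7, 8, 9, 10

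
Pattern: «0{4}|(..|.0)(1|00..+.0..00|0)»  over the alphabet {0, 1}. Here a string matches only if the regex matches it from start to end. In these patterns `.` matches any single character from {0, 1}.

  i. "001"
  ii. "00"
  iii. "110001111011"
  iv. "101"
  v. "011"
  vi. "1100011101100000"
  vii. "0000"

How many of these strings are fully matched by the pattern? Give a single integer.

5

i → match
ii → no match
iii → no match
iv → match
v → match
vi → match
vii → match
Total matched: 5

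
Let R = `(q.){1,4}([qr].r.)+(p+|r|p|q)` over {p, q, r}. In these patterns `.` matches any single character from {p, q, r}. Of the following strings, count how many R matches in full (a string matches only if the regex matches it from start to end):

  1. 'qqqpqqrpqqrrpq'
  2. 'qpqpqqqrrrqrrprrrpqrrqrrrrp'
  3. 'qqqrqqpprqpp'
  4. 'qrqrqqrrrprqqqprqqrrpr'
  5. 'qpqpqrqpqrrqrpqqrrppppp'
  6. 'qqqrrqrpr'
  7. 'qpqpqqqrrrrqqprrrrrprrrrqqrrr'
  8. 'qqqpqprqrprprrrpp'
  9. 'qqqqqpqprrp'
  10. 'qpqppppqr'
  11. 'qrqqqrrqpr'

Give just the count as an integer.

1 → no match
2 → match
3 → no match
4 → no match
5 → no match
6 → match
7 → match
8 → match
9 → match
10 → no match
11 → no match
Total matched: 5

5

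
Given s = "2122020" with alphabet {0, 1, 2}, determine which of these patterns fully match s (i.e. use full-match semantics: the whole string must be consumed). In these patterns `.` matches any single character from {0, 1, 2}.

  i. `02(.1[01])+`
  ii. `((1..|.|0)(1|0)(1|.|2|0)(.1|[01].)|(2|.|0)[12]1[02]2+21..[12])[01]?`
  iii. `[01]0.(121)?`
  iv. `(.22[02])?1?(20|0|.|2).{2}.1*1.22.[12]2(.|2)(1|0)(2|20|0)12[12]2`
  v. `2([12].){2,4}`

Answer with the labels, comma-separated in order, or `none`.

v

i → no match — must start with "02"
ii → no match
iii → no match
iv → no match — must end with "2"
v → match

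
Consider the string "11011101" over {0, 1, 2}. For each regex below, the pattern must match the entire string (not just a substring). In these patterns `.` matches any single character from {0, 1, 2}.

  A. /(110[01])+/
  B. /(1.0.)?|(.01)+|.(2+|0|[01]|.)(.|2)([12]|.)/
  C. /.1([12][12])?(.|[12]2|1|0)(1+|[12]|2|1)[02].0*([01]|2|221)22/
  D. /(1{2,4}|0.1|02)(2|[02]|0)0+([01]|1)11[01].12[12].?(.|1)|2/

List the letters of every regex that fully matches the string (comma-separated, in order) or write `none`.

A → match
B → no match
C → no match — must end with "22"
D → no match

A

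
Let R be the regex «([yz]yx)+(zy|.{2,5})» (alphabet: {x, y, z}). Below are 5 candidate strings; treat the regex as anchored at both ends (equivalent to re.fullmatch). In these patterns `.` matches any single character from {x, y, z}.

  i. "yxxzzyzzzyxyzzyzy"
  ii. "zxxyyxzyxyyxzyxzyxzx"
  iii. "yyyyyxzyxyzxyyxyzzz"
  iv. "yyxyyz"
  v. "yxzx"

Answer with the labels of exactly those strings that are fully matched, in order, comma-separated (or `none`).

iv

i → no match
ii → no match
iii → no match
iv → match
v → no match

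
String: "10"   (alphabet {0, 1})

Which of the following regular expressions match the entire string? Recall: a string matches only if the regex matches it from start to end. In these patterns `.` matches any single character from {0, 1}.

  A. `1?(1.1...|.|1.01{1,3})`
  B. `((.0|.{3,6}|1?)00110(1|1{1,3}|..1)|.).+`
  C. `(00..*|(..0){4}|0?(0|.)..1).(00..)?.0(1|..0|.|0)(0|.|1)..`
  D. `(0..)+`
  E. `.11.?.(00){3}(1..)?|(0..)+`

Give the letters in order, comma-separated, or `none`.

A → match
B → match
C → no match
D → no match — must start with "0"
E → no match

A, B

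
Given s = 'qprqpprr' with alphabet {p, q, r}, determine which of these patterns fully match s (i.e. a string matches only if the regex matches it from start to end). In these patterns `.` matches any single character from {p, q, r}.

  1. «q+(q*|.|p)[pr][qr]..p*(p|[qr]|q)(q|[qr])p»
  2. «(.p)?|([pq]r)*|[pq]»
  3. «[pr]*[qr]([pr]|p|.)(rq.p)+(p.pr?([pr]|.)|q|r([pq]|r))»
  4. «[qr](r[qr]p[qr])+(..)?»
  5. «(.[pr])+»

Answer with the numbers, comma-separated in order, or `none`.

1 → no match — must end with 'p'
2 → no match
3 → match
4 → no match
5 → no match

3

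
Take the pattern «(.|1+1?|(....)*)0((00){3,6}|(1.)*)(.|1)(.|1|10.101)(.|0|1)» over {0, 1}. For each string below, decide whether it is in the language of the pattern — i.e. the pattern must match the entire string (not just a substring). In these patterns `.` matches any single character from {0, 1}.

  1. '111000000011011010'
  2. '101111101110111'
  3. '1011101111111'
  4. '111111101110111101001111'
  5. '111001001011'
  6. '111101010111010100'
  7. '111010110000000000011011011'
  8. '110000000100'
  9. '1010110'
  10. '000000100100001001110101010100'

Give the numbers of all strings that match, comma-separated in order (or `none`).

1 → match
2 → match
3 → match
4 → no match
5 → match
6 → match
7 → match
8 → match
9 → match
10 → match

1, 2, 3, 5, 6, 7, 8, 9, 10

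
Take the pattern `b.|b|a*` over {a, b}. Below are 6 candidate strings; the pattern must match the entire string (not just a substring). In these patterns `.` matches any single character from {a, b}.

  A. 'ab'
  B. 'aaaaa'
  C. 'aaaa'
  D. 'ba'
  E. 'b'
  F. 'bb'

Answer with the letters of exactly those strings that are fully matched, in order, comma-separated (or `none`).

B, C, D, E, F

A. 'ab' → no match
B. 'aaaaa' → match
C. 'aaaa' → match
D. 'ba' → match
E. 'b' → match
F. 'bb' → match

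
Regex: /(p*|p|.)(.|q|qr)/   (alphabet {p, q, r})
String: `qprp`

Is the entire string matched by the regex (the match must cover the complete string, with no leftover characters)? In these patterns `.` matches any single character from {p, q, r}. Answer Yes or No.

No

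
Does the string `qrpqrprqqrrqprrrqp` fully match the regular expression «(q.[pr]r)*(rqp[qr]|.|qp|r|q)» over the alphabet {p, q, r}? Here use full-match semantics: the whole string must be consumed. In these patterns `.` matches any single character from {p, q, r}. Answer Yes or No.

No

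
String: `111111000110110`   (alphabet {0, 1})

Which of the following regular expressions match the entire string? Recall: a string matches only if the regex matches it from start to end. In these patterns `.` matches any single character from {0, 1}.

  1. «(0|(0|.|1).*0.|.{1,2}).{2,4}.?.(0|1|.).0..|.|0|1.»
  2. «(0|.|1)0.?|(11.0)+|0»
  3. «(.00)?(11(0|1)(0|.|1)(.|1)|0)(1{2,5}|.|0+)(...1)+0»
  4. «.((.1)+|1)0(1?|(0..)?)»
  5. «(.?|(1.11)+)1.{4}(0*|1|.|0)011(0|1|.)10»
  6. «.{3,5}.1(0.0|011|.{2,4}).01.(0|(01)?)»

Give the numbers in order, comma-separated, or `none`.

3, 6

1 → no match
2 → no match
3 → match
4 → no match
5 → no match
6 → match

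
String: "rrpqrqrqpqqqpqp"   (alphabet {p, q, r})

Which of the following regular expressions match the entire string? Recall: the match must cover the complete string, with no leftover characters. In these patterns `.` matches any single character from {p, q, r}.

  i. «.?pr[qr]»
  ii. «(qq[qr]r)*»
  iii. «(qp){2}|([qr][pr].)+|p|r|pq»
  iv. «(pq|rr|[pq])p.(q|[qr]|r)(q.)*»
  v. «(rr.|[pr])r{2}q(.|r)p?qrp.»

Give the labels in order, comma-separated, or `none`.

iv

i → no match
ii → no match
iii → no match
iv → match
v → no match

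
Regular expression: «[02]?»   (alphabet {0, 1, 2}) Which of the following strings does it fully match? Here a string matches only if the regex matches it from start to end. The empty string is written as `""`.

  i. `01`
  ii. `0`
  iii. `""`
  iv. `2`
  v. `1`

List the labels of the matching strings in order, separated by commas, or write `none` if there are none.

i → no match
ii → match
iii → match
iv → match
v → no match

ii, iii, iv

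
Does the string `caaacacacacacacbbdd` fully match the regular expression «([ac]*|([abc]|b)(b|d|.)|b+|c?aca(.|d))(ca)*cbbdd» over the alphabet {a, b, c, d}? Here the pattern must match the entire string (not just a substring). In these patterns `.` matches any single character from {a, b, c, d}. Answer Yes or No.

Yes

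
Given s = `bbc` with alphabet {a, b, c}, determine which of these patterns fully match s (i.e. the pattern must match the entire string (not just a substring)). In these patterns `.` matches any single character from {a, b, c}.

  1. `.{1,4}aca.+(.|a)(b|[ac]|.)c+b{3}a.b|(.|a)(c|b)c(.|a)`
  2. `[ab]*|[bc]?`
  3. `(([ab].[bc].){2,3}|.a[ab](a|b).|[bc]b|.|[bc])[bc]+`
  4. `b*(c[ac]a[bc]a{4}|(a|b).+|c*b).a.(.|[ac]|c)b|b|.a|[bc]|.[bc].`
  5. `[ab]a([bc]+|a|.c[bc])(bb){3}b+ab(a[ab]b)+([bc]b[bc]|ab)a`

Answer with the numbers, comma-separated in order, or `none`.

1 → no match
2 → no match
3 → match
4 → match
5 → no match — must end with `a`

3, 4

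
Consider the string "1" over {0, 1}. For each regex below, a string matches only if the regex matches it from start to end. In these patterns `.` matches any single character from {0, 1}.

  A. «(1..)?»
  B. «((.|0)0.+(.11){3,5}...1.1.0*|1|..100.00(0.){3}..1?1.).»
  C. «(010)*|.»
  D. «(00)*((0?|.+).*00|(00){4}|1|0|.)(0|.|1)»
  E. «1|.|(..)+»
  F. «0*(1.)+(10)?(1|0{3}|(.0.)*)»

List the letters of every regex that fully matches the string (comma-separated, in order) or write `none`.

C, E

A → no match
B → no match
C → match
D → no match
E → match
F → no match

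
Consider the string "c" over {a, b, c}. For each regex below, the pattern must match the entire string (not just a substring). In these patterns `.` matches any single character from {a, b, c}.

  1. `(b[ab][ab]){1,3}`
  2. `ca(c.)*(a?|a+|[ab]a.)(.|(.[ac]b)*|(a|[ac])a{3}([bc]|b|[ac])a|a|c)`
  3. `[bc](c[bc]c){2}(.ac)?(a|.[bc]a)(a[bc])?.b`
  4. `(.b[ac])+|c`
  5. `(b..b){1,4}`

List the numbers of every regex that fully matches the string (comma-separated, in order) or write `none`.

4

1 → no match — must start with "b"
2 → no match — must start with "ca"
3 → no match — must end with "b"
4 → match
5 → no match — must start with "b"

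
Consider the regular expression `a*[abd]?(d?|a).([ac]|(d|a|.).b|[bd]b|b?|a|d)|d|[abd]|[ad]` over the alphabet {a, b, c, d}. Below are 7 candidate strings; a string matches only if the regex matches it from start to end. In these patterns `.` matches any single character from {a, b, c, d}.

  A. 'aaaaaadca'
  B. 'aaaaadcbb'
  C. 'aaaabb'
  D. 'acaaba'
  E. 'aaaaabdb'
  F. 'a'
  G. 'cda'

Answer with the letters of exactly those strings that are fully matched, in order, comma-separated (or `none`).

A, B, C, E, F

A → match
B → match
C → match
D → no match
E → match
F → match
G → no match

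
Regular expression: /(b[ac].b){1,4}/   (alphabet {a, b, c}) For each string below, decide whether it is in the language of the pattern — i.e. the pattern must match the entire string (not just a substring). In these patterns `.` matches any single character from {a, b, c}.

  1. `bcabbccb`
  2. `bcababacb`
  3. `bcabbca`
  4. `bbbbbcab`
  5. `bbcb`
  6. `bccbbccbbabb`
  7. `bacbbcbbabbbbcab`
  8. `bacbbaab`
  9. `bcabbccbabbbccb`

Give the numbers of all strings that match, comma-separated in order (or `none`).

1, 6, 8

1. `bcabbccb` → match
2. `bcababacb` → no match
3. `bcabbca` → no match — must end with `b`
4. `bbbbbcab` → no match
5. `bbcb` → no match
6. `bccbbccbbabb` → match
7 → no match
8. `bacbbaab` → match
9 → no match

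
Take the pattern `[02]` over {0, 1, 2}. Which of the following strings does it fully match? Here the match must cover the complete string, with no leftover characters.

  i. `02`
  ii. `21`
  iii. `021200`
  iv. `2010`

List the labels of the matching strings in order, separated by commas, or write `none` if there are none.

i → no match
ii → no match
iii → no match
iv → no match

none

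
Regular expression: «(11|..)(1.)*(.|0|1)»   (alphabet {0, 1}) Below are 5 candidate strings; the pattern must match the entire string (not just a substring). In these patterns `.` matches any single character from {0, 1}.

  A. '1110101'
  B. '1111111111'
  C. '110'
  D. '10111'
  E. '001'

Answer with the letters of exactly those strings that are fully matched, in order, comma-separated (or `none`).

A, C, D, E

A → match
B → no match
C → match
D → match
E → match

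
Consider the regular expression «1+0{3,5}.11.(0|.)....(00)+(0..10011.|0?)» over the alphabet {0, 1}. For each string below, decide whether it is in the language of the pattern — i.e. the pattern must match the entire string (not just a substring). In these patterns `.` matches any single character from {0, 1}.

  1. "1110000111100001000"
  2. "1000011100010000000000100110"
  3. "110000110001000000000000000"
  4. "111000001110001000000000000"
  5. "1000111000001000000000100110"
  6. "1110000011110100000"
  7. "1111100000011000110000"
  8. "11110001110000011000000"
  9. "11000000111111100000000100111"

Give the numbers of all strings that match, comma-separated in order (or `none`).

1 → match
2 → match
3 → match
4 → match
5 → match
6 → match
7 → match
8 → no match
9 → match

1, 2, 3, 4, 5, 6, 7, 9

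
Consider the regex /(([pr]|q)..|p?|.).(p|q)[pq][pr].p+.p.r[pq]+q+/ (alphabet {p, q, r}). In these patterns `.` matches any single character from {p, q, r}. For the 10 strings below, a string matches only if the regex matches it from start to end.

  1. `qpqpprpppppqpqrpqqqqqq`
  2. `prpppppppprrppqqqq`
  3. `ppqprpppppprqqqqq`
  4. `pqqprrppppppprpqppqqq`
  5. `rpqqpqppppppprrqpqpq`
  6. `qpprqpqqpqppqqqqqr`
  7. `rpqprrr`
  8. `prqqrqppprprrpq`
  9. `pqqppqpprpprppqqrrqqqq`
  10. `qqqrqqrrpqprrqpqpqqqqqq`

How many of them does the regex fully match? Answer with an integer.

1 → match
2 → match
3 → match
4 → match
5 → match
6 → no match — must end with `q`
7. `rpqprrr` → no match — must end with `q`
8 → match
9 → no match
10 → match
Total matched: 7

7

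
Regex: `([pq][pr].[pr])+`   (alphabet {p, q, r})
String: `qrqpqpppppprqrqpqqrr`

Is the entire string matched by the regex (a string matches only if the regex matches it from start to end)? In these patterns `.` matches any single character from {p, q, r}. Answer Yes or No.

No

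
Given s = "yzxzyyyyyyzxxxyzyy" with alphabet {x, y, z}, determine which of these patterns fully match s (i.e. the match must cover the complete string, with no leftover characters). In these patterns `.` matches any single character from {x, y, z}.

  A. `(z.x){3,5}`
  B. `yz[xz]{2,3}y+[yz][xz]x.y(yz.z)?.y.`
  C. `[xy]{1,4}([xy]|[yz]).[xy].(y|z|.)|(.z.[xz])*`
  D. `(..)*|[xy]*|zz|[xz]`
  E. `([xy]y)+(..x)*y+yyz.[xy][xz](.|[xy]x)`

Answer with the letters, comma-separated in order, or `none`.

B, D

A → no match — must start with "z"
B → match
C → no match
D → match
E → no match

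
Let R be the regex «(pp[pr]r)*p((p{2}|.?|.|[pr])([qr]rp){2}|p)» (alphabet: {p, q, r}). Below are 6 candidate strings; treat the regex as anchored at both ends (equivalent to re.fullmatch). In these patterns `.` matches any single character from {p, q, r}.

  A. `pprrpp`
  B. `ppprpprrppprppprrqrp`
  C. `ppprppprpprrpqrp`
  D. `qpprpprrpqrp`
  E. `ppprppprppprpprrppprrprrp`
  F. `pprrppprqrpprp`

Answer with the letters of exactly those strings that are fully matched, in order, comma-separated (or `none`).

A, C, E

A → match
B → no match
C → match
D → no match
E → match
F → no match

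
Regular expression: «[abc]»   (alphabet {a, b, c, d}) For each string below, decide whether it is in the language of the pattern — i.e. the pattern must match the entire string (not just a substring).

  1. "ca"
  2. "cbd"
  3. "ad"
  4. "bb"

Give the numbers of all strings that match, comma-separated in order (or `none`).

1 → no match
2 → no match
3 → no match
4 → no match

none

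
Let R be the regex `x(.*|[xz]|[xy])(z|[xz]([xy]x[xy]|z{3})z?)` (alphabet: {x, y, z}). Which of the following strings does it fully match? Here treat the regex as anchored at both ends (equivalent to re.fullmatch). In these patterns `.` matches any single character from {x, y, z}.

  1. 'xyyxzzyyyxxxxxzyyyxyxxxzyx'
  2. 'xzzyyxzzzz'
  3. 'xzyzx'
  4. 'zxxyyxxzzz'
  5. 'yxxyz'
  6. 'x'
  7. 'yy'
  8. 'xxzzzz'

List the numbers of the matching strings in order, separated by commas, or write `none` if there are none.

1 → no match
2 → match
3 → no match
4 → no match — must start with 'x'
5 → no match — must start with 'x'
6 → no match
7 → no match — must start with 'x'
8 → match

2, 8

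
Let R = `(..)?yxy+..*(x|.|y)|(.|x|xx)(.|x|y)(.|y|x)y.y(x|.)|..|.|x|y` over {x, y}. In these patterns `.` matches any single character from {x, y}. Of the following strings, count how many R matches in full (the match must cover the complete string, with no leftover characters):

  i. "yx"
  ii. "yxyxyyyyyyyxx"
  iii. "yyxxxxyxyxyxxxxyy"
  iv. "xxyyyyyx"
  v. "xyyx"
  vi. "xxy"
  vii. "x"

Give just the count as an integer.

4

i → match
ii → match
iii → no match
iv → match
v → no match
vi → no match
vii → match
Total matched: 4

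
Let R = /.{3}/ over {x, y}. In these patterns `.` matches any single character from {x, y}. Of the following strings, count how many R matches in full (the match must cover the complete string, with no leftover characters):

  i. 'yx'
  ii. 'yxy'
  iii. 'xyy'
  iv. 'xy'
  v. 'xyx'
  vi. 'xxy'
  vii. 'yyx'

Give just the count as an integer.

5

i → no match
ii → match
iii → match
iv → no match
v → match
vi → match
vii → match
Total matched: 5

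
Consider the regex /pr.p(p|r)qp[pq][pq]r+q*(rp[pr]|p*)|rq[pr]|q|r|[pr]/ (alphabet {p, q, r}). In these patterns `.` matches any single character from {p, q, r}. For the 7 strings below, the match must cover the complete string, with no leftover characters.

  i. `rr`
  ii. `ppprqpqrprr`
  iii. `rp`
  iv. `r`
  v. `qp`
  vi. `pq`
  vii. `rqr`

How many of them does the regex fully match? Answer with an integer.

2

i. `rr` → no match
ii. `ppprqpqrprr` → no match
iii. `rp` → no match
iv. `r` → match
v. `qp` → no match
vi. `pq` → no match
vii. `rqr` → match
Total matched: 2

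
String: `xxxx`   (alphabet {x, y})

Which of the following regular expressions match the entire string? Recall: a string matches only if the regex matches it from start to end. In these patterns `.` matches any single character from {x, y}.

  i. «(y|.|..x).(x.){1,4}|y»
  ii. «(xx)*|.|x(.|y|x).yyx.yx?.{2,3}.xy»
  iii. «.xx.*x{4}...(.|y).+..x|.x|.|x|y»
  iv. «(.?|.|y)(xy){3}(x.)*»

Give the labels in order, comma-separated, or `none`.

i, ii

i → match
ii → match
iii → no match
iv → no match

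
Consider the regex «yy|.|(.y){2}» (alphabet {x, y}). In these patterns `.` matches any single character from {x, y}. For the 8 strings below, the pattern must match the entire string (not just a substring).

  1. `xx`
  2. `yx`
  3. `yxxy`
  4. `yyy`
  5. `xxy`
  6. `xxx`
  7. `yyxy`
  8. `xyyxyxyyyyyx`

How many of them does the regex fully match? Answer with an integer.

1 → no match
2 → no match
3 → no match
4 → no match
5 → no match
6 → no match
7 → match
8 → no match
Total matched: 1

1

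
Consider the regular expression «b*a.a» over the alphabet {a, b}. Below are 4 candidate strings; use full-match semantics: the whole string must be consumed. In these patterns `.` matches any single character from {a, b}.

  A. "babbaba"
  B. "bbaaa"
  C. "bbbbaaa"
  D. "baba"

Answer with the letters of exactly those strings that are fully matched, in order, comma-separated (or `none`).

A → no match
B → match
C → match
D → match

B, C, D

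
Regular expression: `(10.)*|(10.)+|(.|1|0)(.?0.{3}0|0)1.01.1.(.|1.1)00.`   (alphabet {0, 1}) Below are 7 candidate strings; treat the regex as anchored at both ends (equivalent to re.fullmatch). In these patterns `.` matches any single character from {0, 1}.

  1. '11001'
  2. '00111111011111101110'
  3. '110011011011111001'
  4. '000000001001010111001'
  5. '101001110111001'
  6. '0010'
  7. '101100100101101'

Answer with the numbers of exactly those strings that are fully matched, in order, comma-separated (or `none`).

3, 5, 7

1 → no match
2 → no match
3 → match
4 → no match
5 → match
6 → no match
7 → match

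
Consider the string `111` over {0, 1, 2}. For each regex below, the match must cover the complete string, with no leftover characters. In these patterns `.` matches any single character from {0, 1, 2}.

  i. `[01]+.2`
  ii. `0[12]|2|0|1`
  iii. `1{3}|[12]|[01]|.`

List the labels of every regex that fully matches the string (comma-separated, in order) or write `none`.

iii

i → no match — must end with `2`
ii → no match
iii → match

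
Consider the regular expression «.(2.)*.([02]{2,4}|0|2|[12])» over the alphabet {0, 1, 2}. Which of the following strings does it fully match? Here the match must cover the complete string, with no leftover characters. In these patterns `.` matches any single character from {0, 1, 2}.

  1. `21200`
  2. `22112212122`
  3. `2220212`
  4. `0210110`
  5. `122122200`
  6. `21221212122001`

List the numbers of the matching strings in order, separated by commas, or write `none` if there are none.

1

1 → match
2 → no match
3 → no match
4 → no match
5 → no match
6 → no match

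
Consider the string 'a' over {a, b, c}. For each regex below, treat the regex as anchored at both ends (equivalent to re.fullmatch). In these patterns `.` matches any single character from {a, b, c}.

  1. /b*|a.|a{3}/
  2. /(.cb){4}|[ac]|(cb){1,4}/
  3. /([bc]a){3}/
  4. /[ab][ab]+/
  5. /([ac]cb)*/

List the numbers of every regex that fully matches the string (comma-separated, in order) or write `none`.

1 → no match
2 → match
3 → no match
4 → no match
5 → no match

2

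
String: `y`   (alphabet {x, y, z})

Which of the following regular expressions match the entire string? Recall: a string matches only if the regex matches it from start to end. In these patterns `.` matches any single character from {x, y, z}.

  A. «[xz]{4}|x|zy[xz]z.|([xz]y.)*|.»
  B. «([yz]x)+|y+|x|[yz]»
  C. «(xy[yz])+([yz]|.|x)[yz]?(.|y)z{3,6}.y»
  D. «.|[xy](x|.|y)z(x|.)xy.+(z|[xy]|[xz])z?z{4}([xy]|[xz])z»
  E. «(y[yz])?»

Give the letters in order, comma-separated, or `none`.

A, B, D

A → match
B → match
C → no match — must start with `xy`
D → match
E → no match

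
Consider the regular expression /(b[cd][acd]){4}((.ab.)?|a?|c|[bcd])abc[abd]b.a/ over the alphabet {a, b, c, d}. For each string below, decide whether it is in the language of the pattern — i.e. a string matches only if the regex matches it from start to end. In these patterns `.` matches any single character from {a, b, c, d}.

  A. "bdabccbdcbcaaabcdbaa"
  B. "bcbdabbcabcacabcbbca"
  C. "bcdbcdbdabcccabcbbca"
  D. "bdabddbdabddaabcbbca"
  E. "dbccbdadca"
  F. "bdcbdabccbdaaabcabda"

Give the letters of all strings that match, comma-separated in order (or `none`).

A, C, D, F

A → match
B → no match
C → match
D → match
E → no match — must start with "b"
F → match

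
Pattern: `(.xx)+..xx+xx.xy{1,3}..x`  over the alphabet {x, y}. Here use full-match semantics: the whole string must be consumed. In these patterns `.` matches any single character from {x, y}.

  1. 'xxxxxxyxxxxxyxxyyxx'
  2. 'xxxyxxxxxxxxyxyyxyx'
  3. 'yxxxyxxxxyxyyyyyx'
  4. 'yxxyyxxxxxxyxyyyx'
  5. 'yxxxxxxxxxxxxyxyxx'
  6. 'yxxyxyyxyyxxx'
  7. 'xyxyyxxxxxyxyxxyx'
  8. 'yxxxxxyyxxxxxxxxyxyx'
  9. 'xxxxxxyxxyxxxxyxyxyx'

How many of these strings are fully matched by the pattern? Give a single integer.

1 → no match
2 → match
3 → match
4 → match
5 → no match
6 → no match
7 → no match
8 → match
9 → no match
Total matched: 4

4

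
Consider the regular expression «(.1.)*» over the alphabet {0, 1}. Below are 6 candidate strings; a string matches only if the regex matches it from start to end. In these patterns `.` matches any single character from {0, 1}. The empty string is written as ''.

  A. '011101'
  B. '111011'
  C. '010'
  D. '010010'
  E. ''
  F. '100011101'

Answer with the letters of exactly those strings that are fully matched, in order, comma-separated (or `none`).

B, C, D, E

A → no match
B → match
C → match
D → match
E → match
F → no match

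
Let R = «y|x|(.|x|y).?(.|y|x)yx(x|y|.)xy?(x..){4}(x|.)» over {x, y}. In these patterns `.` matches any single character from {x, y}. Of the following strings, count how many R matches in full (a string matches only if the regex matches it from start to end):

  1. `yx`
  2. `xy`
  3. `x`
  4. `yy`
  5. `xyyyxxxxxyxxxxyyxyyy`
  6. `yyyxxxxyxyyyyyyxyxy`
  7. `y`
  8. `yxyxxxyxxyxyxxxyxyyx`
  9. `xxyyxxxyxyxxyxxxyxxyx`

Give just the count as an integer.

5

1 → no match
2 → no match
3 → match
4 → no match
5 → match
6 → no match
7 → match
8 → match
9 → match
Total matched: 5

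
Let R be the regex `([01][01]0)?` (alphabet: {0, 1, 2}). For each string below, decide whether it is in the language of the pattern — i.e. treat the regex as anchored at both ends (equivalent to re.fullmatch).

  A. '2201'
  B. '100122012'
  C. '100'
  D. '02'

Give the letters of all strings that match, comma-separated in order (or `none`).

A → no match
B → no match
C → match
D → no match

C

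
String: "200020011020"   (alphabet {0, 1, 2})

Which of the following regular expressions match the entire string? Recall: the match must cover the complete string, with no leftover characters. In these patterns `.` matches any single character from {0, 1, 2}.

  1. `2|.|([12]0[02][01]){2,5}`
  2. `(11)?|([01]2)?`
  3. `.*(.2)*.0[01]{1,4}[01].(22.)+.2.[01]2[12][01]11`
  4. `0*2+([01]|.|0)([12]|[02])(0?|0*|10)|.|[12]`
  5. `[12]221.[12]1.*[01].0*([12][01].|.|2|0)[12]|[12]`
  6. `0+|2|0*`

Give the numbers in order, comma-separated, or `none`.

1

1 → match
2 → no match
3 → no match — must end with "11"
4 → no match
5 → no match
6 → no match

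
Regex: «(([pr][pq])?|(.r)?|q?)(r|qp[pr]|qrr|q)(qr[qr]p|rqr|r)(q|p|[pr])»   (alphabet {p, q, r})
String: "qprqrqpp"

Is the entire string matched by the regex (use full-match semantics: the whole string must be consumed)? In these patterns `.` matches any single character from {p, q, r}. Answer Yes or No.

Yes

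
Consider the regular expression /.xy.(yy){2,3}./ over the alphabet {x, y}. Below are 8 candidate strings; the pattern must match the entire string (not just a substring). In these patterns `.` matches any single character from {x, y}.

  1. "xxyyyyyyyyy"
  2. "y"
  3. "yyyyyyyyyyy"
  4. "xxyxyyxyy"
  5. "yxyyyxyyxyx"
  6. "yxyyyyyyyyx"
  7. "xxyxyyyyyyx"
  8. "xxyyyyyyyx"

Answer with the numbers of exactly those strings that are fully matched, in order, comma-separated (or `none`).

1, 6, 7

1 → match
2 → no match
3 → no match
4 → no match
5 → no match
6 → match
7 → match
8 → no match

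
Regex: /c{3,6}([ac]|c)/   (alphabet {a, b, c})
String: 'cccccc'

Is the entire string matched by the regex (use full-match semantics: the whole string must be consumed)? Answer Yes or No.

Yes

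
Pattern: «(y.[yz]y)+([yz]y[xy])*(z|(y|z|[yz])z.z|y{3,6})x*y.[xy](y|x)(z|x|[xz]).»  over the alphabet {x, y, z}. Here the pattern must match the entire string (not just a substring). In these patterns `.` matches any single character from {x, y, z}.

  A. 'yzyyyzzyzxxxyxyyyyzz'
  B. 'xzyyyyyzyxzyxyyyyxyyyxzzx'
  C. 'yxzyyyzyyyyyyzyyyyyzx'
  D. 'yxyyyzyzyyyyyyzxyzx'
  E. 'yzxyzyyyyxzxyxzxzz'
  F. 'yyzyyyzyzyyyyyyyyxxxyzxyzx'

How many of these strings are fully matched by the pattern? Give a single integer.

A → no match
B → no match — must start with 'y'
C → no match
D → no match
E → no match
F → match
Total matched: 1

1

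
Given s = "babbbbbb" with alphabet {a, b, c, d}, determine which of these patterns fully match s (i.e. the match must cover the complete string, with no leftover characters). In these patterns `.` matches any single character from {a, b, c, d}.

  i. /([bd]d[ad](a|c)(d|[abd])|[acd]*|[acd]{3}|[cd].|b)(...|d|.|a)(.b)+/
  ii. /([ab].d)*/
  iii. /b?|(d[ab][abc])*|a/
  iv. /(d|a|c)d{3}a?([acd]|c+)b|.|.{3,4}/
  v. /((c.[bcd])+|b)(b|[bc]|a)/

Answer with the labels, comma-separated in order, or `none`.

i → match
ii → no match
iii → no match
iv → no match
v → no match

i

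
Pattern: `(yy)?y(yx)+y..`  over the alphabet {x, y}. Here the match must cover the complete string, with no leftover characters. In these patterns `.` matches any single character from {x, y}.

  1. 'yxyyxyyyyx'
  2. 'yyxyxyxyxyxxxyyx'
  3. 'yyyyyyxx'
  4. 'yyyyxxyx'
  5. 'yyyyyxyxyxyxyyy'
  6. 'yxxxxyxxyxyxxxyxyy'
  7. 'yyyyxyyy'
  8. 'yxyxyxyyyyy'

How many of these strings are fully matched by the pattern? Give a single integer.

1

1 → no match
2 → no match
3 → no match
4 → no match
5 → no match
6 → no match
7 → match
8 → no match
Total matched: 1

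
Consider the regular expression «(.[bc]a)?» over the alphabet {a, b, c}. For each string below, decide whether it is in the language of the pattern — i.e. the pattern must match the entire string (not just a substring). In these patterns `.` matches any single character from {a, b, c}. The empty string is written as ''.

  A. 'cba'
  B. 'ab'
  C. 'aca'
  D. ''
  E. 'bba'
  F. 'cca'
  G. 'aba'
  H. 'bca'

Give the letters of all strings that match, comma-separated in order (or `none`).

A → match
B → no match
C → match
D → match
E → match
F → match
G → match
H → match

A, C, D, E, F, G, H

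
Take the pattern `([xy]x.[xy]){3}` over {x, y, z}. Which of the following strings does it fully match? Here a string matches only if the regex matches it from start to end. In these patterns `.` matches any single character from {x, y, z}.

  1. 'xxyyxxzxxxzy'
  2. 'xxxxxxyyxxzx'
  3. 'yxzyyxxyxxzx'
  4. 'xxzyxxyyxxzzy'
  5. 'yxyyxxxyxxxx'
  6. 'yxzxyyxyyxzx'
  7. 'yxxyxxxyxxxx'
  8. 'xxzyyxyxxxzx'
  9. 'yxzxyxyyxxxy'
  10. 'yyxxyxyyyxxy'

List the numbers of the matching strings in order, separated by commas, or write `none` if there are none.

1, 2, 3, 5, 7, 8, 9

1 → match
2 → match
3 → match
4 → no match
5 → match
6 → no match
7 → match
8 → match
9 → match
10 → no match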